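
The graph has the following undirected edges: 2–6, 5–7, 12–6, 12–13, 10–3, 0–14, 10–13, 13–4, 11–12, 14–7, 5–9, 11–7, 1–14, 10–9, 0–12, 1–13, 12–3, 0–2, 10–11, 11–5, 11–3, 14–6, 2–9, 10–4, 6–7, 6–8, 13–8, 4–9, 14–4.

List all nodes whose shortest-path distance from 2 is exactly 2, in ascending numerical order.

4, 5, 7, 8, 10, 12, 14

Level 0: 2
Level 1: 0, 6, 9
Level 2: 4, 5, 7, 8, 10, 12, 14
Level 3: 1, 3, 11, 13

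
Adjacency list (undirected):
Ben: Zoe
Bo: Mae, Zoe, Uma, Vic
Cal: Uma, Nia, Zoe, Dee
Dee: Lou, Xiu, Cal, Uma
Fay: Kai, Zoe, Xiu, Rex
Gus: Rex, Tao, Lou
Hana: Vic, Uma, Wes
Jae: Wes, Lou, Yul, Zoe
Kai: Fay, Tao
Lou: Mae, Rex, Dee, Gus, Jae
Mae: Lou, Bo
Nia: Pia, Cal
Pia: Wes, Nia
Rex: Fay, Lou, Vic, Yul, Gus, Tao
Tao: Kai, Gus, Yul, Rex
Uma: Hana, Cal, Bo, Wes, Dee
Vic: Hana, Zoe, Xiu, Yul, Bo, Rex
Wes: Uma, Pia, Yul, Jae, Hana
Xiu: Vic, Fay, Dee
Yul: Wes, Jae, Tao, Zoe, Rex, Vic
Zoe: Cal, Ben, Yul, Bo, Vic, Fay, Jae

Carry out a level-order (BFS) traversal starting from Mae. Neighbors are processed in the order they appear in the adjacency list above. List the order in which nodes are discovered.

Visit Mae; enqueue Lou, Bo → queue [Lou, Bo]
Visit Lou; enqueue Rex, Dee, Gus, Jae → queue [Bo, Rex, Dee, Gus, Jae]
Visit Bo; enqueue Zoe, Uma, Vic → queue [Rex, Dee, Gus, Jae, Zoe, Uma, Vic]
Visit Rex; enqueue Fay, Yul, Tao → queue [Dee, Gus, Jae, Zoe, Uma, Vic, Fay, Yul, Tao]
Visit Dee; enqueue Xiu, Cal → queue [Gus, Jae, Zoe, Uma, Vic, Fay, Yul, Tao, Xiu, Cal]
Visit Gus → queue [Jae, Zoe, Uma, Vic, Fay, Yul, Tao, Xiu, Cal]
Visit Jae; enqueue Wes → queue [Zoe, Uma, Vic, Fay, Yul, Tao, Xiu, Cal, Wes]
Visit Zoe; enqueue Ben → queue [Uma, Vic, Fay, Yul, Tao, Xiu, Cal, Wes, Ben]
Visit Uma; enqueue Hana → queue [Vic, Fay, Yul, Tao, Xiu, Cal, Wes, Ben, Hana]
Visit Vic → queue [Fay, Yul, Tao, Xiu, Cal, Wes, Ben, Hana]
Visit Fay; enqueue Kai → queue [Yul, Tao, Xiu, Cal, Wes, Ben, Hana, Kai]
Visit Yul → queue [Tao, Xiu, Cal, Wes, Ben, Hana, Kai]
Visit Tao → queue [Xiu, Cal, Wes, Ben, Hana, Kai]
Visit Xiu → queue [Cal, Wes, Ben, Hana, Kai]
Visit Cal; enqueue Nia → queue [Wes, Ben, Hana, Kai, Nia]
Visit Wes; enqueue Pia → queue [Ben, Hana, Kai, Nia, Pia]
Visit Ben → queue [Hana, Kai, Nia, Pia]
Visit Hana → queue [Kai, Nia, Pia]
Visit Kai → queue [Nia, Pia]
Visit Nia → queue [Pia]
Visit Pia → queue []

Mae, Lou, Bo, Rex, Dee, Gus, Jae, Zoe, Uma, Vic, Fay, Yul, Tao, Xiu, Cal, Wes, Ben, Hana, Kai, Nia, Pia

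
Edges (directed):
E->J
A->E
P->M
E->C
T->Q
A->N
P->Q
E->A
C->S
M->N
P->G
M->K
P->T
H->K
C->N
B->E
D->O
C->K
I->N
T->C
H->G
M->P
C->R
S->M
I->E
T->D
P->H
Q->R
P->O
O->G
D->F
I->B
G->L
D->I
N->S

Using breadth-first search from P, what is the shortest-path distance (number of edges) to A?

5

Level 0: P
Level 1: G, H, M, O, Q, T
Level 2: C, D, K, L, N, R
Level 3: F, I, S
Level 4: B, E
Level 5: A, J
A first appears at level 5.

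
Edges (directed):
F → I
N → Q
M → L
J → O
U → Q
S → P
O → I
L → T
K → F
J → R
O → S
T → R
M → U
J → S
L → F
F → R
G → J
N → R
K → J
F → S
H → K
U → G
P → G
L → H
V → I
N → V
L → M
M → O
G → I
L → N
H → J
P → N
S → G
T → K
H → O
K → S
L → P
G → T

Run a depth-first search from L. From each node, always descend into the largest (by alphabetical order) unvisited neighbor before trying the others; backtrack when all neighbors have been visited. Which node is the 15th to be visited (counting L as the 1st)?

Visit L
L → T
T → R
T → K
K → S
S → P
P → N
N → V
V → I
N → Q
P → G
G → J
J → O
K → F
L → M
M → U
L → H

Visit order: L, T, R, K, S, P, N, V, I, Q, G, J, O, F, M, U, H

M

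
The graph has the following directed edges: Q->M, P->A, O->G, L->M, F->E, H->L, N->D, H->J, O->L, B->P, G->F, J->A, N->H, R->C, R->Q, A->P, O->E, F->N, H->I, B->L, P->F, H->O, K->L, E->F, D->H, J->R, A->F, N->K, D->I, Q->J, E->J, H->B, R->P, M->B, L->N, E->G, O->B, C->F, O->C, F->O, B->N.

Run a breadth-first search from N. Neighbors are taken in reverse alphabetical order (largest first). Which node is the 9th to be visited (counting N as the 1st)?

B

Visit N; enqueue K, H, D → queue [K, H, D]
Visit K; enqueue L → queue [H, D, L]
Visit H; enqueue O, J, I, B → queue [D, L, O, J, I, B]
Visit D → queue [L, O, J, I, B]
Visit L; enqueue M → queue [O, J, I, B, M]
Visit O; enqueue G, E, C → queue [J, I, B, M, G, E, C]
Visit J; enqueue R, A → queue [I, B, M, G, E, C, R, A]
Visit I → queue [B, M, G, E, C, R, A]
Visit B; enqueue P → queue [M, G, E, C, R, A, P]
Visit M → queue [G, E, C, R, A, P]
Visit G; enqueue F → queue [E, C, R, A, P, F]
Visit E → queue [C, R, A, P, F]
Visit C → queue [R, A, P, F]
Visit R; enqueue Q → queue [A, P, F, Q]
Visit A → queue [P, F, Q]
Visit P → queue [F, Q]
Visit F → queue [Q]
Visit Q → queue []

Visit order: N, K, H, D, L, O, J, I, B, M, G, E, C, R, A, P, F, Q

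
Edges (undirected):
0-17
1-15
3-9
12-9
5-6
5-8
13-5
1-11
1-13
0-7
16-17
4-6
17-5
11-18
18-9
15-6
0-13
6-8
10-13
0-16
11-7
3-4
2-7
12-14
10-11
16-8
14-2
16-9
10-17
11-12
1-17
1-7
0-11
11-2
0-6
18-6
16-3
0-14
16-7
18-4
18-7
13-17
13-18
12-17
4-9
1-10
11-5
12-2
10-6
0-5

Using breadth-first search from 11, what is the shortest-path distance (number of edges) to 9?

2

Level 0: 11
Level 1: 0, 1, 2, 5, 7, 10, 12, 18
Level 2: 4, 6, 8, 9, 13, 14, 15, 16, 17
Level 3: 3
9 first appears at level 2.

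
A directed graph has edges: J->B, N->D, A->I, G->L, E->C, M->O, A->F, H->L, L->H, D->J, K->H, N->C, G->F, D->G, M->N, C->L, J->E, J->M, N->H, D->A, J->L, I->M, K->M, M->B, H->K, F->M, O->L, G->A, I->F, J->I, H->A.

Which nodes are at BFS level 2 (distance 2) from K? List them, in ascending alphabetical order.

A, B, L, N, O

Level 0: K
Level 1: H, M
Level 2: A, B, L, N, O
Level 3: C, D, F, I
Level 4: G, J
Level 5: E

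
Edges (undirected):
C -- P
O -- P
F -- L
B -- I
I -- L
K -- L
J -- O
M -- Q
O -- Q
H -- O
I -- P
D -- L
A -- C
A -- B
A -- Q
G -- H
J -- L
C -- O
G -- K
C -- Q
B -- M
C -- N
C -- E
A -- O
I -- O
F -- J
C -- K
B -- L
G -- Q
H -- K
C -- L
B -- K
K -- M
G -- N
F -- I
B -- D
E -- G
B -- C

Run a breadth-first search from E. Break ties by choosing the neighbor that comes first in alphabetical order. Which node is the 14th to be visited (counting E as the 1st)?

Visit E; enqueue C, G → queue [C, G]
Visit C; enqueue A, B, K, L, N, O, P, Q → queue [G, A, B, K, L, N, O, P, Q]
Visit G; enqueue H → queue [A, B, K, L, N, O, P, Q, H]
Visit A → queue [B, K, L, N, O, P, Q, H]
Visit B; enqueue D, I, M → queue [K, L, N, O, P, Q, H, D, I, M]
Visit K → queue [L, N, O, P, Q, H, D, I, M]
Visit L; enqueue F, J → queue [N, O, P, Q, H, D, I, M, F, J]
Visit N → queue [O, P, Q, H, D, I, M, F, J]
Visit O → queue [P, Q, H, D, I, M, F, J]
Visit P → queue [Q, H, D, I, M, F, J]
Visit Q → queue [H, D, I, M, F, J]
Visit H → queue [D, I, M, F, J]
Visit D → queue [I, M, F, J]
Visit I → queue [M, F, J]
Visit M → queue [F, J]
Visit F → queue [J]
Visit J → queue []

Visit order: E, C, G, A, B, K, L, N, O, P, Q, H, D, I, M, F, J

I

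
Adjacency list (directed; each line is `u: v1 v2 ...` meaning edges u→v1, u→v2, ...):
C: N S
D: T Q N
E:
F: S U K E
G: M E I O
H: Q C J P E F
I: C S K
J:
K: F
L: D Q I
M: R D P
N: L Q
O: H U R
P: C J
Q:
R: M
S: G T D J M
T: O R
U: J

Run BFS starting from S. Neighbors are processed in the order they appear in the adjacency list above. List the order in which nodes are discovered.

Visit S; enqueue G, T, D, J, M → queue [G, T, D, J, M]
Visit G; enqueue E, I, O → queue [T, D, J, M, E, I, O]
Visit T; enqueue R → queue [D, J, M, E, I, O, R]
Visit D; enqueue Q, N → queue [J, M, E, I, O, R, Q, N]
Visit J → queue [M, E, I, O, R, Q, N]
Visit M; enqueue P → queue [E, I, O, R, Q, N, P]
Visit E → queue [I, O, R, Q, N, P]
Visit I; enqueue C, K → queue [O, R, Q, N, P, C, K]
Visit O; enqueue H, U → queue [R, Q, N, P, C, K, H, U]
Visit R → queue [Q, N, P, C, K, H, U]
Visit Q → queue [N, P, C, K, H, U]
Visit N; enqueue L → queue [P, C, K, H, U, L]
Visit P → queue [C, K, H, U, L]
Visit C → queue [K, H, U, L]
Visit K; enqueue F → queue [H, U, L, F]
Visit H → queue [U, L, F]
Visit U → queue [L, F]
Visit L → queue [F]
Visit F → queue []

S, G, T, D, J, M, E, I, O, R, Q, N, P, C, K, H, U, L, F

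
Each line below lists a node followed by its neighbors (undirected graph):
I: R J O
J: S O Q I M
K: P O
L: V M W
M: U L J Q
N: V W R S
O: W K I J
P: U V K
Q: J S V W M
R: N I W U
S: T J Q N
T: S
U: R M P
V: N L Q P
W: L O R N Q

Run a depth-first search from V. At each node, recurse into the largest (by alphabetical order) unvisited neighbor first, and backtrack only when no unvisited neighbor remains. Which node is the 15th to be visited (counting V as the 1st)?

I

Visit V
V → Q
Q → W
W → R
R → U
U → P
P → K
K → O
O → J
J → S
S → T
S → N
J → M
M → L
J → I

Visit order: V, Q, W, R, U, P, K, O, J, S, T, N, M, L, I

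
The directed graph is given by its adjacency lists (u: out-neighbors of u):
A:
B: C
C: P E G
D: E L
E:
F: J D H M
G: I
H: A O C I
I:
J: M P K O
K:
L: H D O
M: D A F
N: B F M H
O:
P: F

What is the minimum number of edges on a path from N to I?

2

Level 0: N
Level 1: B, F, H, M
Level 2: A, C, D, I, J, O
Level 3: E, G, K, L, P
I first appears at level 2.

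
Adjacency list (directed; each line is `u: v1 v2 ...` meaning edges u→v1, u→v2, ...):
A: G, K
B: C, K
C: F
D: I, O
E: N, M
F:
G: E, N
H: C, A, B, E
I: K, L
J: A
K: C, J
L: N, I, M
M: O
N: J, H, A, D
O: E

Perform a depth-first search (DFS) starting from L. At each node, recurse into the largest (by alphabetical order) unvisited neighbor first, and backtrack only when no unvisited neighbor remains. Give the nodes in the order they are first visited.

L, N, J, A, K, C, F, G, E, M, O, H, B, D, I

Visit L
L → N
N → J
J → A
A → K
K → C
C → F
A → G
G → E
E → M
M → O
N → H
H → B
N → D
D → I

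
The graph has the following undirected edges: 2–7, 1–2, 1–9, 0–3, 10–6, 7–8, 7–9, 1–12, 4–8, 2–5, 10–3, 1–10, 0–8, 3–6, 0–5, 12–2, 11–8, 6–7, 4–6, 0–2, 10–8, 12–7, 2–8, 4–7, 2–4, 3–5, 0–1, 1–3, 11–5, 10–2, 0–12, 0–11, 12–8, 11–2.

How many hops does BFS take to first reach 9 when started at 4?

Level 0: 4
Level 1: 2, 6, 7, 8
Level 2: 0, 1, 3, 5, 9, 10, 11, 12
9 first appears at level 2.

2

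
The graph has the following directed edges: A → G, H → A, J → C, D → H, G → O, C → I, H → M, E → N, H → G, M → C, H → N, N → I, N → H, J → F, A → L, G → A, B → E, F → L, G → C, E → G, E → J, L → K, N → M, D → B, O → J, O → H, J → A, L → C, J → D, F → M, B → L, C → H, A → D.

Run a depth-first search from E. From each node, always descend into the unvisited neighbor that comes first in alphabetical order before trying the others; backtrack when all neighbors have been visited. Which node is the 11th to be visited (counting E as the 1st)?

I

Visit E
E → G
G → A
A → D
D → B
B → L
L → C
C → H
H → M
H → N
N → I
L → K
G → O
O → J
J → F

Visit order: E, G, A, D, B, L, C, H, M, N, I, K, O, J, F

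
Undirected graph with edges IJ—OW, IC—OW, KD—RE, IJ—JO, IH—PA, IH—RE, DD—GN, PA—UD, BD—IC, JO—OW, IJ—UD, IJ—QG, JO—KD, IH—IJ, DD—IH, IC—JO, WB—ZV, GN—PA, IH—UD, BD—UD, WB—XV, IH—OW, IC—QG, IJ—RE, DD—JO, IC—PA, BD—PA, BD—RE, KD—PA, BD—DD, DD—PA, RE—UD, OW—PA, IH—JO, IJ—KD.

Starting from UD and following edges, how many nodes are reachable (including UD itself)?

13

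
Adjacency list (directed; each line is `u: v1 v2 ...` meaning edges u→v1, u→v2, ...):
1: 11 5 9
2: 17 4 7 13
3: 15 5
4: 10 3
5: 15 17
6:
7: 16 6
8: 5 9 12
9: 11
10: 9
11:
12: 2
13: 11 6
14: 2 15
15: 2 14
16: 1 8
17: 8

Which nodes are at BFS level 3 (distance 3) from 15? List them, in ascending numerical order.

3, 6, 8, 10, 11, 16

Level 0: 15
Level 1: 2, 14
Level 2: 4, 7, 13, 17
Level 3: 3, 6, 8, 10, 11, 16
Level 4: 1, 5, 9, 12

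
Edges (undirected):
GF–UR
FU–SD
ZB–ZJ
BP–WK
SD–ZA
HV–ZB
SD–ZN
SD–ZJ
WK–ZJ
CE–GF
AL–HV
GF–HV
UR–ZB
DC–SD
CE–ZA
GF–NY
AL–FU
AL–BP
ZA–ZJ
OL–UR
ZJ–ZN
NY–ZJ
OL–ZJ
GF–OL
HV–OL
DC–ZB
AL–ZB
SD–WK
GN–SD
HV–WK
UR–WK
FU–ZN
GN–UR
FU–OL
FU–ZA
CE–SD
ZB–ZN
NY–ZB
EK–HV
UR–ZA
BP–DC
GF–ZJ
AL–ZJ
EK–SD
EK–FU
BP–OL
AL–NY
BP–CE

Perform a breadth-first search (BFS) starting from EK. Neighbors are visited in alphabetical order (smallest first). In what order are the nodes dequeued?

EK -> FU -> HV -> SD -> AL -> OL -> ZA -> ZN -> GF -> WK -> ZB -> CE -> DC -> GN -> ZJ -> BP -> NY -> UR

Visit EK; enqueue FU, HV, SD → queue [FU, HV, SD]
Visit FU; enqueue AL, OL, ZA, ZN → queue [HV, SD, AL, OL, ZA, ZN]
Visit HV; enqueue GF, WK, ZB → queue [SD, AL, OL, ZA, ZN, GF, WK, ZB]
Visit SD; enqueue CE, DC, GN, ZJ → queue [AL, OL, ZA, ZN, GF, WK, ZB, CE, DC, GN, ZJ]
Visit AL; enqueue BP, NY → queue [OL, ZA, ZN, GF, WK, ZB, CE, DC, GN, ZJ, BP, NY]
Visit OL; enqueue UR → queue [ZA, ZN, GF, WK, ZB, CE, DC, GN, ZJ, BP, NY, UR]
Visit ZA → queue [ZN, GF, WK, ZB, CE, DC, GN, ZJ, BP, NY, UR]
Visit ZN → queue [GF, WK, ZB, CE, DC, GN, ZJ, BP, NY, UR]
Visit GF → queue [WK, ZB, CE, DC, GN, ZJ, BP, NY, UR]
Visit WK → queue [ZB, CE, DC, GN, ZJ, BP, NY, UR]
Visit ZB → queue [CE, DC, GN, ZJ, BP, NY, UR]
Visit CE → queue [DC, GN, ZJ, BP, NY, UR]
Visit DC → queue [GN, ZJ, BP, NY, UR]
Visit GN → queue [ZJ, BP, NY, UR]
Visit ZJ → queue [BP, NY, UR]
Visit BP → queue [NY, UR]
Visit NY → queue [UR]
Visit UR → queue []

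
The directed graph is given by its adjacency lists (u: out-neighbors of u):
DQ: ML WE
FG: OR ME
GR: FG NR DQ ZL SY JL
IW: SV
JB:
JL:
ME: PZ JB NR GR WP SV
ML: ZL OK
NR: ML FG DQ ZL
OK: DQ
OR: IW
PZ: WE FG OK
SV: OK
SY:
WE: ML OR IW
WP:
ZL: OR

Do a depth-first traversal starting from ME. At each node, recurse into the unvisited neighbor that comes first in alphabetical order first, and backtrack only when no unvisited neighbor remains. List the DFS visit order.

ME → GR → DQ → ML → OK → ZL → OR → IW → SV → WE → FG → JL → NR → SY → JB → PZ → WP

Visit ME
ME → GR
GR → DQ
DQ → ML
ML → OK
ML → ZL
ZL → OR
OR → IW
IW → SV
DQ → WE
GR → FG
GR → JL
GR → NR
GR → SY
ME → JB
ME → PZ
ME → WP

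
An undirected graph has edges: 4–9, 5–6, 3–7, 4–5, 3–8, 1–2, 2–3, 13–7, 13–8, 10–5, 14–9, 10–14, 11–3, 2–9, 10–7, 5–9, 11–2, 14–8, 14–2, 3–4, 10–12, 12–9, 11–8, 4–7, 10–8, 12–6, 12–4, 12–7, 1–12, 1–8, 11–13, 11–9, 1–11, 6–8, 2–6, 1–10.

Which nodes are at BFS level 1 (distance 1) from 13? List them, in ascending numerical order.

7, 8, 11

Level 0: 13
Level 1: 7, 8, 11
Level 2: 1, 2, 3, 4, 6, 9, 10, 12, 14
Level 3: 5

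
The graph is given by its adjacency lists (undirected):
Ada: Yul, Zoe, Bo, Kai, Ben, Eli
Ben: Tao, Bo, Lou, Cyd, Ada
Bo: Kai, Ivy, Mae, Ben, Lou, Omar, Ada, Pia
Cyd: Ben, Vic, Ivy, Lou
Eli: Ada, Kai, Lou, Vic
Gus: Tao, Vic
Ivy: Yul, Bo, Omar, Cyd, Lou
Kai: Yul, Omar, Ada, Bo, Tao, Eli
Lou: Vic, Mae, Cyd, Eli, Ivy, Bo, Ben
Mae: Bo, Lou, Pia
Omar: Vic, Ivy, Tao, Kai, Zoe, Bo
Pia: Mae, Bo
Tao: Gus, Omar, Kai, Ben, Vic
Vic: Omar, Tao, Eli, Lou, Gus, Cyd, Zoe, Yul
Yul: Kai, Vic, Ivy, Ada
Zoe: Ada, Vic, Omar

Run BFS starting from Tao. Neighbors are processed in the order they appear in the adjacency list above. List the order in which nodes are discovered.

Tao → Gus → Omar → Kai → Ben → Vic → Ivy → Zoe → Bo → Yul → Ada → Eli → Lou → Cyd → Mae → Pia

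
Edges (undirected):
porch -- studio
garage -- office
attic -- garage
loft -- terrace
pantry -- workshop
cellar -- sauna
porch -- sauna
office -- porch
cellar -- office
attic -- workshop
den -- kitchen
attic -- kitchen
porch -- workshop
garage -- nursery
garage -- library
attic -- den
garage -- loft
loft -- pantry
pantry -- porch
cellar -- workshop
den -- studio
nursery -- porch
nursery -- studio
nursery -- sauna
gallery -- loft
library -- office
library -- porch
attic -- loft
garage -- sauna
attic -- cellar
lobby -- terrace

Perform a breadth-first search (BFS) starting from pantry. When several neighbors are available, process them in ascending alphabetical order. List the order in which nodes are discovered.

Visit pantry; enqueue loft, porch, workshop → queue [loft, porch, workshop]
Visit loft; enqueue attic, gallery, garage, terrace → queue [porch, workshop, attic, gallery, garage, terrace]
Visit porch; enqueue library, nursery, office, sauna, studio → queue [workshop, attic, gallery, garage, terrace, library, nursery, office, sauna, studio]
Visit workshop; enqueue cellar → queue [attic, gallery, garage, terrace, library, nursery, office, sauna, studio, cellar]
Visit attic; enqueue den, kitchen → queue [gallery, garage, terrace, library, nursery, office, sauna, studio, cellar, den, kitchen]
Visit gallery → queue [garage, terrace, library, nursery, office, sauna, studio, cellar, den, kitchen]
Visit garage → queue [terrace, library, nursery, office, sauna, studio, cellar, den, kitchen]
Visit terrace; enqueue lobby → queue [library, nursery, office, sauna, studio, cellar, den, kitchen, lobby]
Visit library → queue [nursery, office, sauna, studio, cellar, den, kitchen, lobby]
Visit nursery → queue [office, sauna, studio, cellar, den, kitchen, lobby]
Visit office → queue [sauna, studio, cellar, den, kitchen, lobby]
Visit sauna → queue [studio, cellar, den, kitchen, lobby]
Visit studio → queue [cellar, den, kitchen, lobby]
Visit cellar → queue [den, kitchen, lobby]
Visit den → queue [kitchen, lobby]
Visit kitchen → queue [lobby]
Visit lobby → queue []

pantry -> loft -> porch -> workshop -> attic -> gallery -> garage -> terrace -> library -> nursery -> office -> sauna -> studio -> cellar -> den -> kitchen -> lobby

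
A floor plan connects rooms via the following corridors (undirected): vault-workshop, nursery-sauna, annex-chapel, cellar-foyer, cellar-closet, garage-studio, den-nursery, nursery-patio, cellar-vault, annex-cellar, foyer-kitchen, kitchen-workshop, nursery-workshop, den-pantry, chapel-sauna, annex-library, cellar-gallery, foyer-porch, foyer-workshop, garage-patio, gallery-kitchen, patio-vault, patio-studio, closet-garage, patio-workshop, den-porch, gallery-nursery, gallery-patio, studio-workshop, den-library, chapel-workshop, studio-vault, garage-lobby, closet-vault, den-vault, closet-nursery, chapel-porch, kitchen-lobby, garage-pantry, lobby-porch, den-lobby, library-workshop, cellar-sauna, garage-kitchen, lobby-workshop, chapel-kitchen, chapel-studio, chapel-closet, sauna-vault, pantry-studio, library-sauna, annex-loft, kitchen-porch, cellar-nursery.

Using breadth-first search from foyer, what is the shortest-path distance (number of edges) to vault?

2

Level 0: foyer
Level 1: cellar, kitchen, porch, workshop
Level 2: annex, chapel, closet, den, gallery, garage, library, lobby, nursery, patio, sauna, studio, vault
Level 3: loft, pantry
vault first appears at level 2.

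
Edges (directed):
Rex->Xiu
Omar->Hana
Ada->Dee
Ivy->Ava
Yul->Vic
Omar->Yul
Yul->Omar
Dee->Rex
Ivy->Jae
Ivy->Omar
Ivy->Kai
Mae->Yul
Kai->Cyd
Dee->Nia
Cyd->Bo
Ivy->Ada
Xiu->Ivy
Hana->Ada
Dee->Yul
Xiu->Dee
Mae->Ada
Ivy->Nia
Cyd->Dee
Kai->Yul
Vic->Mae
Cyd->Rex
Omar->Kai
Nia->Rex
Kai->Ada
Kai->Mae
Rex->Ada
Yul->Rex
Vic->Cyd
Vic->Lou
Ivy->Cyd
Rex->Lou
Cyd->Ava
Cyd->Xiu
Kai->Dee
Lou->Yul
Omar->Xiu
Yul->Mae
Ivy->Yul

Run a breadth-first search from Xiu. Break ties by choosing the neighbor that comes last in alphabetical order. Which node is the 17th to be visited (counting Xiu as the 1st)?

Visit Xiu; enqueue Ivy, Dee → queue [Ivy, Dee]
Visit Ivy; enqueue Yul, Omar, Nia, Kai, Jae, Cyd, Ava, Ada → queue [Dee, Yul, Omar, Nia, Kai, Jae, Cyd, Ava, Ada]
Visit Dee; enqueue Rex → queue [Yul, Omar, Nia, Kai, Jae, Cyd, Ava, Ada, Rex]
Visit Yul; enqueue Vic, Mae → queue [Omar, Nia, Kai, Jae, Cyd, Ava, Ada, Rex, Vic, Mae]
Visit Omar; enqueue Hana → queue [Nia, Kai, Jae, Cyd, Ava, Ada, Rex, Vic, Mae, Hana]
Visit Nia → queue [Kai, Jae, Cyd, Ava, Ada, Rex, Vic, Mae, Hana]
Visit Kai → queue [Jae, Cyd, Ava, Ada, Rex, Vic, Mae, Hana]
Visit Jae → queue [Cyd, Ava, Ada, Rex, Vic, Mae, Hana]
Visit Cyd; enqueue Bo → queue [Ava, Ada, Rex, Vic, Mae, Hana, Bo]
Visit Ava → queue [Ada, Rex, Vic, Mae, Hana, Bo]
Visit Ada → queue [Rex, Vic, Mae, Hana, Bo]
Visit Rex; enqueue Lou → queue [Vic, Mae, Hana, Bo, Lou]
Visit Vic → queue [Mae, Hana, Bo, Lou]
Visit Mae → queue [Hana, Bo, Lou]
Visit Hana → queue [Bo, Lou]
Visit Bo → queue [Lou]
Visit Lou → queue []

Visit order: Xiu, Ivy, Dee, Yul, Omar, Nia, Kai, Jae, Cyd, Ava, Ada, Rex, Vic, Mae, Hana, Bo, Lou

Lou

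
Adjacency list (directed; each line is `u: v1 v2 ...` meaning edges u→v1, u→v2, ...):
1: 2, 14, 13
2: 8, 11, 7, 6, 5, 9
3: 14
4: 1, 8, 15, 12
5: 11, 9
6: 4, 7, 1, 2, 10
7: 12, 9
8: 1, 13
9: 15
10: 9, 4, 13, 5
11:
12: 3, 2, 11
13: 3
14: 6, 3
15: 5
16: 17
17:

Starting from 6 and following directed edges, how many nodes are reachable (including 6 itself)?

BFS from 6 visits: 6, 1, 2, 4, 7, 10, 13, 14, 5, 8, 9, 11, 12, 15, 3
Reachable nodes: 15 of 17 total.

15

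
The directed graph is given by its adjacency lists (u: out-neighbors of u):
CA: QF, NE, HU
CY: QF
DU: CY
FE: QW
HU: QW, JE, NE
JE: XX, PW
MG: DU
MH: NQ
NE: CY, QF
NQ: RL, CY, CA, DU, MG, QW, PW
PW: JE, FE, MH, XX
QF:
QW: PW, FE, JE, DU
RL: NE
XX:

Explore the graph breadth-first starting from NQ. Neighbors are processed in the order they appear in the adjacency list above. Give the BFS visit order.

NQ → RL → CY → CA → DU → MG → QW → PW → NE → QF → HU → FE → JE → MH → XX

Visit NQ; enqueue RL, CY, CA, DU, MG, QW, PW → queue [RL, CY, CA, DU, MG, QW, PW]
Visit RL; enqueue NE → queue [CY, CA, DU, MG, QW, PW, NE]
Visit CY; enqueue QF → queue [CA, DU, MG, QW, PW, NE, QF]
Visit CA; enqueue HU → queue [DU, MG, QW, PW, NE, QF, HU]
Visit DU → queue [MG, QW, PW, NE, QF, HU]
Visit MG → queue [QW, PW, NE, QF, HU]
Visit QW; enqueue FE, JE → queue [PW, NE, QF, HU, FE, JE]
Visit PW; enqueue MH, XX → queue [NE, QF, HU, FE, JE, MH, XX]
Visit NE → queue [QF, HU, FE, JE, MH, XX]
Visit QF → queue [HU, FE, JE, MH, XX]
Visit HU → queue [FE, JE, MH, XX]
Visit FE → queue [JE, MH, XX]
Visit JE → queue [MH, XX]
Visit MH → queue [XX]
Visit XX → queue []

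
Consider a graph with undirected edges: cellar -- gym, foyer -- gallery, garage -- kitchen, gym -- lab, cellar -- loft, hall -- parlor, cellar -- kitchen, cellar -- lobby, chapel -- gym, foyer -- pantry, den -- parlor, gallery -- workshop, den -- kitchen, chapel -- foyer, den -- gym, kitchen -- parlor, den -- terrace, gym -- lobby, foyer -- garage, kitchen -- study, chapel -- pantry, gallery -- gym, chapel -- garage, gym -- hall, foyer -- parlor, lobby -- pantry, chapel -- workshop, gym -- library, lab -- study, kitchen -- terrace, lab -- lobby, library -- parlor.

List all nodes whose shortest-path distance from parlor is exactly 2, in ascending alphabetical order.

cellar, chapel, gallery, garage, gym, pantry, study, terrace

Level 0: parlor
Level 1: den, foyer, hall, kitchen, library
Level 2: cellar, chapel, gallery, garage, gym, pantry, study, terrace
Level 3: lab, lobby, loft, workshop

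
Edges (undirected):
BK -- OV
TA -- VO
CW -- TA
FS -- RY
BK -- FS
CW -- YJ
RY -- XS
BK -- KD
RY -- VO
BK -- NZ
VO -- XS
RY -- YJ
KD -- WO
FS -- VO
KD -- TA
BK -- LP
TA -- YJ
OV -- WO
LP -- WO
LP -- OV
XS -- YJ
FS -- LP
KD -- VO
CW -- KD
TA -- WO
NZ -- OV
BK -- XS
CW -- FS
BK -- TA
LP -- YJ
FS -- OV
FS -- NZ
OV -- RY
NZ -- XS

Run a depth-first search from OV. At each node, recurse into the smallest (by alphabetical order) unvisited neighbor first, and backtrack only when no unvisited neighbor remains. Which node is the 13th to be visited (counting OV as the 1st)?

WO

Visit OV
OV → BK
BK → FS
FS → CW
CW → KD
KD → TA
TA → VO
VO → RY
RY → XS
XS → NZ
XS → YJ
YJ → LP
LP → WO

Visit order: OV, BK, FS, CW, KD, TA, VO, RY, XS, NZ, YJ, LP, WO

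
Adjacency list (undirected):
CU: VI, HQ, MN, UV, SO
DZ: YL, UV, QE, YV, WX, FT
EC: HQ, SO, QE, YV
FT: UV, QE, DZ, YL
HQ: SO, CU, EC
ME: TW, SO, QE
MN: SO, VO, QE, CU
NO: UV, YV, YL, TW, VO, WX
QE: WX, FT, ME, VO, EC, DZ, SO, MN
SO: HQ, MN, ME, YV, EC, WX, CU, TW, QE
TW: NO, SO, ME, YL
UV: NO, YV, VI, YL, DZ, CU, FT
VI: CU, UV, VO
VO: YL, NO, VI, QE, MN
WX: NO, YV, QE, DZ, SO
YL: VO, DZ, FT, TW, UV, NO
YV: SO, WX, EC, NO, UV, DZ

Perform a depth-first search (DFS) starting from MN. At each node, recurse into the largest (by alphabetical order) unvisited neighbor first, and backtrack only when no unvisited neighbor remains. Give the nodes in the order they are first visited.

MN, VO, YL, UV, YV, WX, SO, TW, NO, ME, QE, FT, DZ, EC, HQ, CU, VI

Visit MN
MN → VO
VO → YL
YL → UV
UV → YV
YV → WX
WX → SO
SO → TW
TW → NO
TW → ME
ME → QE
QE → FT
FT → DZ
QE → EC
EC → HQ
HQ → CU
CU → VI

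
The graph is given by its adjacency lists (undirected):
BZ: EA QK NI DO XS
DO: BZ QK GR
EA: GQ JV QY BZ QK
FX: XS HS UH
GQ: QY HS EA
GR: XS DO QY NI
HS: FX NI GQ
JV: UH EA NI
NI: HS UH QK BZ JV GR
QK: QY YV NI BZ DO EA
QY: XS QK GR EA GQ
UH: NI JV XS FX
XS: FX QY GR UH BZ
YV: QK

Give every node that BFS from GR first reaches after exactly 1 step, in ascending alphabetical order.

Level 0: GR
Level 1: DO, NI, QY, XS
Level 2: BZ, EA, FX, GQ, HS, JV, QK, UH
Level 3: YV

DO, NI, QY, XS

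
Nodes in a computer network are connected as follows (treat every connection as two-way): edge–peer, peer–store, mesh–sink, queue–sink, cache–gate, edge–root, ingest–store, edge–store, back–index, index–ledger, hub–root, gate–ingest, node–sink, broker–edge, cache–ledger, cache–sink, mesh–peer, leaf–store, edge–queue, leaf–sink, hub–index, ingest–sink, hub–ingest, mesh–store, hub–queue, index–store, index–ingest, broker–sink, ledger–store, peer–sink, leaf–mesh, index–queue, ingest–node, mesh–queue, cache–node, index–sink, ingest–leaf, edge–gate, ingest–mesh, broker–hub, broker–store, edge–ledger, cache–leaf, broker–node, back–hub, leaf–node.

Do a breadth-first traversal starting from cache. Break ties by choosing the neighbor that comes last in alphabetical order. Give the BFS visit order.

Visit cache; enqueue sink, node, ledger, leaf, gate → queue [sink, node, ledger, leaf, gate]
Visit sink; enqueue queue, peer, mesh, ingest, index, broker → queue [node, ledger, leaf, gate, queue, peer, mesh, ingest, index, broker]
Visit node → queue [ledger, leaf, gate, queue, peer, mesh, ingest, index, broker]
Visit ledger; enqueue store, edge → queue [leaf, gate, queue, peer, mesh, ingest, index, broker, store, edge]
Visit leaf → queue [gate, queue, peer, mesh, ingest, index, broker, store, edge]
Visit gate → queue [queue, peer, mesh, ingest, index, broker, store, edge]
Visit queue; enqueue hub → queue [peer, mesh, ingest, index, broker, store, edge, hub]
Visit peer → queue [mesh, ingest, index, broker, store, edge, hub]
Visit mesh → queue [ingest, index, broker, store, edge, hub]
Visit ingest → queue [index, broker, store, edge, hub]
Visit index; enqueue back → queue [broker, store, edge, hub, back]
Visit broker → queue [store, edge, hub, back]
Visit store → queue [edge, hub, back]
Visit edge; enqueue root → queue [hub, back, root]
Visit hub → queue [back, root]
Visit back → queue [root]
Visit root → queue []

cache -> sink -> node -> ledger -> leaf -> gate -> queue -> peer -> mesh -> ingest -> index -> broker -> store -> edge -> hub -> back -> root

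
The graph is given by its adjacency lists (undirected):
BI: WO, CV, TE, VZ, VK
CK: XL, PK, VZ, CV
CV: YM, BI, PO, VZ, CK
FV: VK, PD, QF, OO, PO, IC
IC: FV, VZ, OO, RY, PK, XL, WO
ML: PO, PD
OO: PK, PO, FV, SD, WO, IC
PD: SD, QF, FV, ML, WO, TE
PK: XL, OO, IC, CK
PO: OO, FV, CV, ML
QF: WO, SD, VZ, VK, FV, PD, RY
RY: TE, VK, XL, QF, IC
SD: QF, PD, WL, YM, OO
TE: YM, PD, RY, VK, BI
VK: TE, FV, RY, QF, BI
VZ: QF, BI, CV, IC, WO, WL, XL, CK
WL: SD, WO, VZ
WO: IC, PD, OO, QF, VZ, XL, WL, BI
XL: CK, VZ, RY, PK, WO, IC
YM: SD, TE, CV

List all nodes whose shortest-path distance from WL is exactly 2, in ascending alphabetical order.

BI, CK, CV, IC, OO, PD, QF, XL, YM

Level 0: WL
Level 1: SD, VZ, WO
Level 2: BI, CK, CV, IC, OO, PD, QF, XL, YM
Level 3: FV, ML, PK, PO, RY, TE, VK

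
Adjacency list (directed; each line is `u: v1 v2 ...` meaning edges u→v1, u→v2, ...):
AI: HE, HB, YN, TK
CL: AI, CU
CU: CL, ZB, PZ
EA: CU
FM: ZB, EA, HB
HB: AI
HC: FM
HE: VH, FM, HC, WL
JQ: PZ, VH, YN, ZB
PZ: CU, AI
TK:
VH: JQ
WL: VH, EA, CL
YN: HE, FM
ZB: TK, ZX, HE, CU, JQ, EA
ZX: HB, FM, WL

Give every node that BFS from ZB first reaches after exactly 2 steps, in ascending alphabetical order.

Level 0: ZB
Level 1: CU, EA, HE, JQ, TK, ZX
Level 2: CL, FM, HB, HC, PZ, VH, WL, YN
Level 3: AI

CL, FM, HB, HC, PZ, VH, WL, YN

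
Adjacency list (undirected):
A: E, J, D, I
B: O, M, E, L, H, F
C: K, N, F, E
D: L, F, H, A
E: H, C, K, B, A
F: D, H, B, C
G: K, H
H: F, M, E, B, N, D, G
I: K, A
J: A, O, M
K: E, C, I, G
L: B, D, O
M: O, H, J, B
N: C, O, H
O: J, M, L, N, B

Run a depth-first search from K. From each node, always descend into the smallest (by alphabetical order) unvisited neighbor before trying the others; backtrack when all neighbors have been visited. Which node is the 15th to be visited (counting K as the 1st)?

I

Visit K
K → C
C → E
E → A
A → D
D → F
F → B
B → H
H → G
H → M
M → J
J → O
O → L
O → N
A → I

Visit order: K, C, E, A, D, F, B, H, G, M, J, O, L, N, I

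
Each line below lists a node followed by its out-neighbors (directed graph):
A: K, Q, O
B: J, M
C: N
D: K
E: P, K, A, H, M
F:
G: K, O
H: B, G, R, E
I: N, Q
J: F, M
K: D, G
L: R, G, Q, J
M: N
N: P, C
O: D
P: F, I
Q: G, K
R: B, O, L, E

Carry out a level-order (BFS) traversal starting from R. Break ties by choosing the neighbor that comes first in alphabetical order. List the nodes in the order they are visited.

Visit R; enqueue B, E, L, O → queue [B, E, L, O]
Visit B; enqueue J, M → queue [E, L, O, J, M]
Visit E; enqueue A, H, K, P → queue [L, O, J, M, A, H, K, P]
Visit L; enqueue G, Q → queue [O, J, M, A, H, K, P, G, Q]
Visit O; enqueue D → queue [J, M, A, H, K, P, G, Q, D]
Visit J; enqueue F → queue [M, A, H, K, P, G, Q, D, F]
Visit M; enqueue N → queue [A, H, K, P, G, Q, D, F, N]
Visit A → queue [H, K, P, G, Q, D, F, N]
Visit H → queue [K, P, G, Q, D, F, N]
Visit K → queue [P, G, Q, D, F, N]
Visit P; enqueue I → queue [G, Q, D, F, N, I]
Visit G → queue [Q, D, F, N, I]
Visit Q → queue [D, F, N, I]
Visit D → queue [F, N, I]
Visit F → queue [N, I]
Visit N; enqueue C → queue [I, C]
Visit I → queue [C]
Visit C → queue []

R, B, E, L, O, J, M, A, H, K, P, G, Q, D, F, N, I, C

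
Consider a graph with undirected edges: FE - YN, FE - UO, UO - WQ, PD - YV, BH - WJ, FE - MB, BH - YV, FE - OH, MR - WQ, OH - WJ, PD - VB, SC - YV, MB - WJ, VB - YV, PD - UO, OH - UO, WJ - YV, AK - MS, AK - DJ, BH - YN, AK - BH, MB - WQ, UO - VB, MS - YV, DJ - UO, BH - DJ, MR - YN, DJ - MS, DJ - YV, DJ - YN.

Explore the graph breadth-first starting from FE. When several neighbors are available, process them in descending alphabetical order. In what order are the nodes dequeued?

FE YN UO OH MB MR DJ BH WQ VB PD WJ YV MS AK SC

Visit FE; enqueue YN, UO, OH, MB → queue [YN, UO, OH, MB]
Visit YN; enqueue MR, DJ, BH → queue [UO, OH, MB, MR, DJ, BH]
Visit UO; enqueue WQ, VB, PD → queue [OH, MB, MR, DJ, BH, WQ, VB, PD]
Visit OH; enqueue WJ → queue [MB, MR, DJ, BH, WQ, VB, PD, WJ]
Visit MB → queue [MR, DJ, BH, WQ, VB, PD, WJ]
Visit MR → queue [DJ, BH, WQ, VB, PD, WJ]
Visit DJ; enqueue YV, MS, AK → queue [BH, WQ, VB, PD, WJ, YV, MS, AK]
Visit BH → queue [WQ, VB, PD, WJ, YV, MS, AK]
Visit WQ → queue [VB, PD, WJ, YV, MS, AK]
Visit VB → queue [PD, WJ, YV, MS, AK]
Visit PD → queue [WJ, YV, MS, AK]
Visit WJ → queue [YV, MS, AK]
Visit YV; enqueue SC → queue [MS, AK, SC]
Visit MS → queue [AK, SC]
Visit AK → queue [SC]
Visit SC → queue []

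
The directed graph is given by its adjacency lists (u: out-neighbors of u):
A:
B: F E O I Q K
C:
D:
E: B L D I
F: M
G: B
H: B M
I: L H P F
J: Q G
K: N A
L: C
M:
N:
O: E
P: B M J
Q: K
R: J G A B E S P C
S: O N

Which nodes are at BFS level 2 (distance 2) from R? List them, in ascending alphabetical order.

Level 0: R
Level 1: A, B, C, E, G, J, P, S
Level 2: D, F, I, K, L, M, N, O, Q
Level 3: H

D, F, I, K, L, M, N, O, Q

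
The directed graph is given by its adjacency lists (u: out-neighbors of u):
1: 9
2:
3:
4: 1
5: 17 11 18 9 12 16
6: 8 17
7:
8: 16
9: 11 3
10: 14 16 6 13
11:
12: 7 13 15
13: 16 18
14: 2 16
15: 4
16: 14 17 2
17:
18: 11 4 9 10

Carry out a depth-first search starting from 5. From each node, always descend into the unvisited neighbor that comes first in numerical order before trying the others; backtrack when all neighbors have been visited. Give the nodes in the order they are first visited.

5, 9, 3, 11, 12, 7, 13, 16, 2, 14, 17, 18, 4, 1, 10, 6, 8, 15

Visit 5
5 → 9
9 → 3
9 → 11
5 → 12
12 → 7
12 → 13
13 → 16
16 → 2
16 → 14
16 → 17
13 → 18
18 → 4
4 → 1
18 → 10
10 → 6
6 → 8
12 → 15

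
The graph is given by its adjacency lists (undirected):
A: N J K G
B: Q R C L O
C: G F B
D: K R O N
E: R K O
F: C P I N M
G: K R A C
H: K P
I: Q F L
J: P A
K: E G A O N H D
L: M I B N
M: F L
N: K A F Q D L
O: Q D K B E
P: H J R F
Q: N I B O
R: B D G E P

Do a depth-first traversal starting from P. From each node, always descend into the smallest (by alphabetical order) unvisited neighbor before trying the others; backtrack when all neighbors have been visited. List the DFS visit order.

Visit P
P → F
F → C
C → B
B → L
L → I
I → Q
Q → N
N → A
A → G
G → K
K → D
D → O
O → E
E → R
K → H
A → J
L → M

P -> F -> C -> B -> L -> I -> Q -> N -> A -> G -> K -> D -> O -> E -> R -> H -> J -> M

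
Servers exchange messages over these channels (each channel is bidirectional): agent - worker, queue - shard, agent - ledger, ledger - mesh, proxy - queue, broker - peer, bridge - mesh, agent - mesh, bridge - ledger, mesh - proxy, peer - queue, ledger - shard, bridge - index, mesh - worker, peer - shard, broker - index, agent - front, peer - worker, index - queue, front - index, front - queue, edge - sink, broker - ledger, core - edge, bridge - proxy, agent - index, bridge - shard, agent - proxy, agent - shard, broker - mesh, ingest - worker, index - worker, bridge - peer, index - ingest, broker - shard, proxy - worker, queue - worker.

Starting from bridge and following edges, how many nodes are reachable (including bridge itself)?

BFS from bridge visits: bridge, shard, proxy, peer, mesh, ledger, index, queue, broker, agent, worker, ingest, front
Reachable nodes: 13 of 16 total.

13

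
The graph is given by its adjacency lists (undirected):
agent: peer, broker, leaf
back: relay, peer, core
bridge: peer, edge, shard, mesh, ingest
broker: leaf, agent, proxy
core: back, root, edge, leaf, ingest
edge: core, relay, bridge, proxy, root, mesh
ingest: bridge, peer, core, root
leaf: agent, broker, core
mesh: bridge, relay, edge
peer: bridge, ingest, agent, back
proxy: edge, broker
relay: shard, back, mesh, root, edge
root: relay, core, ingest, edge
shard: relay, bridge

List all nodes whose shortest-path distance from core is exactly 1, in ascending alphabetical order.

back, edge, ingest, leaf, root

Level 0: core
Level 1: back, edge, ingest, leaf, root
Level 2: agent, bridge, broker, mesh, peer, proxy, relay
Level 3: shard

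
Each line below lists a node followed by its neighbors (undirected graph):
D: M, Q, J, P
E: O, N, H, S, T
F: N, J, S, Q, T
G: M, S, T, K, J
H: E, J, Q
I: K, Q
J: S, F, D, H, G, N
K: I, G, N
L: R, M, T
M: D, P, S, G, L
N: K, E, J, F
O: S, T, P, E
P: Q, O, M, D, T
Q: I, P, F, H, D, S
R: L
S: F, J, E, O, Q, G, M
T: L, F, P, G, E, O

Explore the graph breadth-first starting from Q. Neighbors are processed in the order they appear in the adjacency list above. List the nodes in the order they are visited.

Q → I → P → F → H → D → S → K → O → M → T → N → J → E → G → L → R

Visit Q; enqueue I, P, F, H, D, S → queue [I, P, F, H, D, S]
Visit I; enqueue K → queue [P, F, H, D, S, K]
Visit P; enqueue O, M, T → queue [F, H, D, S, K, O, M, T]
Visit F; enqueue N, J → queue [H, D, S, K, O, M, T, N, J]
Visit H; enqueue E → queue [D, S, K, O, M, T, N, J, E]
Visit D → queue [S, K, O, M, T, N, J, E]
Visit S; enqueue G → queue [K, O, M, T, N, J, E, G]
Visit K → queue [O, M, T, N, J, E, G]
Visit O → queue [M, T, N, J, E, G]
Visit M; enqueue L → queue [T, N, J, E, G, L]
Visit T → queue [N, J, E, G, L]
Visit N → queue [J, E, G, L]
Visit J → queue [E, G, L]
Visit E → queue [G, L]
Visit G → queue [L]
Visit L; enqueue R → queue [R]
Visit R → queue []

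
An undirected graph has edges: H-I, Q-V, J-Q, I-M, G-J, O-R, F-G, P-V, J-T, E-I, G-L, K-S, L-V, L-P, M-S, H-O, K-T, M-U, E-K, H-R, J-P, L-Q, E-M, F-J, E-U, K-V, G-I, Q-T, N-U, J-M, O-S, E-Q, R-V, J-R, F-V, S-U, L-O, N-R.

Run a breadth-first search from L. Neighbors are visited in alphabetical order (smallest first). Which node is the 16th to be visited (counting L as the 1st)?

M

Visit L; enqueue G, O, P, Q, V → queue [G, O, P, Q, V]
Visit G; enqueue F, I, J → queue [O, P, Q, V, F, I, J]
Visit O; enqueue H, R, S → queue [P, Q, V, F, I, J, H, R, S]
Visit P → queue [Q, V, F, I, J, H, R, S]
Visit Q; enqueue E, T → queue [V, F, I, J, H, R, S, E, T]
Visit V; enqueue K → queue [F, I, J, H, R, S, E, T, K]
Visit F → queue [I, J, H, R, S, E, T, K]
Visit I; enqueue M → queue [J, H, R, S, E, T, K, M]
Visit J → queue [H, R, S, E, T, K, M]
Visit H → queue [R, S, E, T, K, M]
Visit R; enqueue N → queue [S, E, T, K, M, N]
Visit S; enqueue U → queue [E, T, K, M, N, U]
Visit E → queue [T, K, M, N, U]
Visit T → queue [K, M, N, U]
Visit K → queue [M, N, U]
Visit M → queue [N, U]
Visit N → queue [U]
Visit U → queue []

Visit order: L, G, O, P, Q, V, F, I, J, H, R, S, E, T, K, M, N, U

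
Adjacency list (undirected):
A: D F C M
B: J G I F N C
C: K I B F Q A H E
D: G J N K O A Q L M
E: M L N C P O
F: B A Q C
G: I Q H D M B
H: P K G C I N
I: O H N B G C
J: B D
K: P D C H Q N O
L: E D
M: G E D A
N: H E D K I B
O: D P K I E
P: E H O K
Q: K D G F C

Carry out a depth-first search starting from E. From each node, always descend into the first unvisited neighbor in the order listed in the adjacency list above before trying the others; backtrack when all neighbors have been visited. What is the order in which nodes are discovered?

Visit E
E → M
M → G
G → I
I → O
O → D
D → J
J → B
B → F
F → A
A → C
C → K
K → P
P → H
H → N
K → Q
D → L

E -> M -> G -> I -> O -> D -> J -> B -> F -> A -> C -> K -> P -> H -> N -> Q -> L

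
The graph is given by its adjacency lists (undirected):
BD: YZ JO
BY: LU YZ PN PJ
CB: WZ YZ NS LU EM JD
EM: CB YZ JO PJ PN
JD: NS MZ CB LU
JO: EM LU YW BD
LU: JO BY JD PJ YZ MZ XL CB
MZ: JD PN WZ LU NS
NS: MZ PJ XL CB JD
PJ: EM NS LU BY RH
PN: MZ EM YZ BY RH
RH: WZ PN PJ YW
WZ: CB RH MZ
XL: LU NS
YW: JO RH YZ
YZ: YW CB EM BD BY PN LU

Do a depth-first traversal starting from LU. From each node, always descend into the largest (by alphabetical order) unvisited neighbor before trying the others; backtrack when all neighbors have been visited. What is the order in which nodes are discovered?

LU, YZ, YW, RH, WZ, MZ, PN, EM, PJ, NS, XL, JD, CB, BY, JO, BD

Visit LU
LU → YZ
YZ → YW
YW → RH
RH → WZ
WZ → MZ
MZ → PN
PN → EM
EM → PJ
PJ → NS
NS → XL
NS → JD
JD → CB
PJ → BY
EM → JO
JO → BD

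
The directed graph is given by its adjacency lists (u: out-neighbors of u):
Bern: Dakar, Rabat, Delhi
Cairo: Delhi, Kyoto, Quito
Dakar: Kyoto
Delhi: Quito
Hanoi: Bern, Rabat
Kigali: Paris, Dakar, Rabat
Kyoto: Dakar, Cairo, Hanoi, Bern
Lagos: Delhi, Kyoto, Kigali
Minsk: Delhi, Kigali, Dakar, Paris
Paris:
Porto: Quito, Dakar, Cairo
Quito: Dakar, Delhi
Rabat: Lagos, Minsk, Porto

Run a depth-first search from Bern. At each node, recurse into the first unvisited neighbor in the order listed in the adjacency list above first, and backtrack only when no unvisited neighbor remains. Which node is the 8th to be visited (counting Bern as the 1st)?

Rabat

Visit Bern
Bern → Dakar
Dakar → Kyoto
Kyoto → Cairo
Cairo → Delhi
Delhi → Quito
Kyoto → Hanoi
Hanoi → Rabat
Rabat → Lagos
Lagos → Kigali
Kigali → Paris
Rabat → Minsk
Rabat → Porto

Visit order: Bern, Dakar, Kyoto, Cairo, Delhi, Quito, Hanoi, Rabat, Lagos, Kigali, Paris, Minsk, Porto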